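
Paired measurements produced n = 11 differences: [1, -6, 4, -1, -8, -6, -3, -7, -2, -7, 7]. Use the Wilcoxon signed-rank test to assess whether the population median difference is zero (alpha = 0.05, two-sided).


Step 1: Drop any zero differences (none here) and take |d_i|.
|d| = [1, 6, 4, 1, 8, 6, 3, 7, 2, 7, 7]
Step 2: Midrank |d_i| (ties get averaged ranks).
ranks: |1|->1.5, |6|->6.5, |4|->5, |1|->1.5, |8|->11, |6|->6.5, |3|->4, |7|->9, |2|->3, |7|->9, |7|->9
Step 3: Attach original signs; sum ranks with positive sign and with negative sign.
W+ = 1.5 + 5 + 9 = 15.5
W- = 6.5 + 1.5 + 11 + 6.5 + 4 + 9 + 3 + 9 = 50.5
(Check: W+ + W- = 66 should equal n(n+1)/2 = 66.)
Step 4: Test statistic W = min(W+, W-) = 15.5.
Step 5: Ties in |d|, so use the tie-corrected normal approximation.
        E[W] = n(n+1)/4 = 11*12/4 = 33.
        Tie groups: |d|=1 (t=2), |d|=6 (t=2), |d|=7 (t=3); sum(t^3 - t) = 36.
        Var[W] = n(n+1)(2n+1)/24 - sum(t^3-t)/48 = 3036/24 - 36/48 = 125.75.
        z = (W - E[W]) / sqrt(Var[W]) = (15.5 - 33) / 11.2138 = -1.5606.
        Two-sided p = 2*Phi(z) = 0.118625.
Step 6: alpha = 0.05. fail to reject H0.

W+ = 15.5, W- = 50.5, W = min = 15.5, p = 0.118625, fail to reject H0.


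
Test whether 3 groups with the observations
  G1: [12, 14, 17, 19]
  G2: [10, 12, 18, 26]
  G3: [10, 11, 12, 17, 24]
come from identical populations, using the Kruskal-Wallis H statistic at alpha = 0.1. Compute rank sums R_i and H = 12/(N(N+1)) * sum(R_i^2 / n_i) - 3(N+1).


Step 1: Combine all N = 13 observations and assign midranks.
sorted (value, group, rank): (10,G2,1.5), (10,G3,1.5), (11,G3,3), (12,G1,5), (12,G2,5), (12,G3,5), (14,G1,7), (17,G1,8.5), (17,G3,8.5), (18,G2,10), (19,G1,11), (24,G3,12), (26,G2,13)
Step 2: Sum ranks within each group.
R_1 = 31.5 (n_1 = 4)
R_2 = 29.5 (n_2 = 4)
R_3 = 30 (n_3 = 5)
Step 3: H = 12/(N(N+1)) * sum(R_i^2/n_i) - 3(N+1)
     = 12/(13*14) * (31.5^2/4 + 29.5^2/4 + 30^2/5) - 3*14
     = 0.065934 * 645.625 - 42
     = 0.568681.
Step 4: Ties present; correction factor C = 1 - 36/(13^3 - 13) = 0.983516. Corrected H = 0.568681 / 0.983516 = 0.578212.
Step 5: Under H0, H ~ chi^2(2); p-value = 0.748933.
Step 6: alpha = 0.1. fail to reject H0.

H = 0.5782, df = 2, p = 0.748933, fail to reject H0.


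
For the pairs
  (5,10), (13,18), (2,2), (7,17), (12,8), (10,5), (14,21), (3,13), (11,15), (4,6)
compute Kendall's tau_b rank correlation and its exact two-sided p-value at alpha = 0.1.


Step 1: Enumerate the 45 unordered pairs (i,j) with i<j and classify each by sign(x_j-x_i) * sign(y_j-y_i).
  (1,2):dx=+8,dy=+8->C; (1,3):dx=-3,dy=-8->C; (1,4):dx=+2,dy=+7->C; (1,5):dx=+7,dy=-2->D
  (1,6):dx=+5,dy=-5->D; (1,7):dx=+9,dy=+11->C; (1,8):dx=-2,dy=+3->D; (1,9):dx=+6,dy=+5->C
  (1,10):dx=-1,dy=-4->C; (2,3):dx=-11,dy=-16->C; (2,4):dx=-6,dy=-1->C; (2,5):dx=-1,dy=-10->C
  (2,6):dx=-3,dy=-13->C; (2,7):dx=+1,dy=+3->C; (2,8):dx=-10,dy=-5->C; (2,9):dx=-2,dy=-3->C
  (2,10):dx=-9,dy=-12->C; (3,4):dx=+5,dy=+15->C; (3,5):dx=+10,dy=+6->C; (3,6):dx=+8,dy=+3->C
  (3,7):dx=+12,dy=+19->C; (3,8):dx=+1,dy=+11->C; (3,9):dx=+9,dy=+13->C; (3,10):dx=+2,dy=+4->C
  (4,5):dx=+5,dy=-9->D; (4,6):dx=+3,dy=-12->D; (4,7):dx=+7,dy=+4->C; (4,8):dx=-4,dy=-4->C
  (4,9):dx=+4,dy=-2->D; (4,10):dx=-3,dy=-11->C; (5,6):dx=-2,dy=-3->C; (5,7):dx=+2,dy=+13->C
  (5,8):dx=-9,dy=+5->D; (5,9):dx=-1,dy=+7->D; (5,10):dx=-8,dy=-2->C; (6,7):dx=+4,dy=+16->C
  (6,8):dx=-7,dy=+8->D; (6,9):dx=+1,dy=+10->C; (6,10):dx=-6,dy=+1->D; (7,8):dx=-11,dy=-8->C
  (7,9):dx=-3,dy=-6->C; (7,10):dx=-10,dy=-15->C; (8,9):dx=+8,dy=+2->C; (8,10):dx=+1,dy=-7->D
  (9,10):dx=-7,dy=-9->C
Step 2: C = 34, D = 11, total pairs = 45.
Step 3: tau = (C - D)/(n(n-1)/2) = (34 - 11)/45 = 0.511111.
Step 4: Exact two-sided p-value (enumerate n! = 3628800 permutations of y under H0): p = 0.046623.
Step 5: alpha = 0.1. reject H0.

tau_b = 0.5111 (C=34, D=11), p = 0.046623, reject H0.


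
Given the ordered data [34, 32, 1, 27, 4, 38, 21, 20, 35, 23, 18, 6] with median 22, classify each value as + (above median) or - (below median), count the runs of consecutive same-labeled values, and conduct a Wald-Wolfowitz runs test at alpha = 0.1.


Step 1: Compute median = 22; label A = above, B = below.
Labels in order: AABABABBAABB  (n_A = 6, n_B = 6)
Step 2: Count runs R = 8.
Step 3: Under H0 (random ordering), E[R] = 2*n_A*n_B/(n_A+n_B) + 1 = 2*6*6/12 + 1 = 7.0000.
        Var[R] = 2*n_A*n_B*(2*n_A*n_B - n_A - n_B) / ((n_A+n_B)^2 * (n_A+n_B-1)) = 4320/1584 = 2.7273.
        SD[R] = 1.6514.
Step 4: Continuity-corrected z = (R - 0.5 - E[R]) / SD[R] = (8 - 0.5 - 7.0000) / 1.6514 = 0.3028.
Step 5: Two-sided p-value via normal approximation = 2*(1 - Phi(|z|)) = 0.762069.
Step 6: alpha = 0.1. fail to reject H0.

R = 8, z = 0.3028, p = 0.762069, fail to reject H0.


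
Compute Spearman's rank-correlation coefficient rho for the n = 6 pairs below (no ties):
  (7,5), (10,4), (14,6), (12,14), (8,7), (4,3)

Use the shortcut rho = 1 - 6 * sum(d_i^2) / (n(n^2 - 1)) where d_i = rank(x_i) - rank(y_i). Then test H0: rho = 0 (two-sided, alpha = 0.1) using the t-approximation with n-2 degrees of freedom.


Step 1: Rank x and y separately (midranks; no ties here).
rank(x): 7->2, 10->4, 14->6, 12->5, 8->3, 4->1
rank(y): 5->3, 4->2, 6->4, 14->6, 7->5, 3->1
Step 2: d_i = R_x(i) - R_y(i); compute d_i^2.
  (2-3)^2=1, (4-2)^2=4, (6-4)^2=4, (5-6)^2=1, (3-5)^2=4, (1-1)^2=0
sum(d^2) = 14.
Step 3: rho = 1 - 6*14 / (6*(6^2 - 1)) = 1 - 84/210 = 0.600000.
Step 4: Under H0, t = rho * sqrt((n-2)/(1-rho^2)) = 1.5000 ~ t(4).
Step 5: Two-sided p-value from the t-distribution with 4 df = 0.208000.
Step 6: alpha = 0.1. fail to reject H0.

rho = 0.6000, p = 0.208000, fail to reject H0 at alpha = 0.1.


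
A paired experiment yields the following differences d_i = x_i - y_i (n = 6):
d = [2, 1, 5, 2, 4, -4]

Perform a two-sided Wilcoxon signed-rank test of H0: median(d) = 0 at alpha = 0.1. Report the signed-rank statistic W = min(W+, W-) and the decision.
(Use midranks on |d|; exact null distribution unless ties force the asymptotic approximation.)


Step 1: Drop any zero differences (none here) and take |d_i|.
|d| = [2, 1, 5, 2, 4, 4]
Step 2: Midrank |d_i| (ties get averaged ranks).
ranks: |2|->2.5, |1|->1, |5|->6, |2|->2.5, |4|->4.5, |4|->4.5
Step 3: Attach original signs; sum ranks with positive sign and with negative sign.
W+ = 2.5 + 1 + 6 + 2.5 + 4.5 = 16.5
W- = 4.5 = 4.5
(Check: W+ + W- = 21 should equal n(n+1)/2 = 21.)
Step 4: Test statistic W = min(W+, W-) = 4.5.
Step 5: Ties in |d|, so use the tie-corrected normal approximation.
        E[W] = n(n+1)/4 = 6*7/4 = 10.5.
        Tie groups: |d|=2 (t=2), |d|=4 (t=2); sum(t^3 - t) = 12.
        Var[W] = n(n+1)(2n+1)/24 - sum(t^3-t)/48 = 546/24 - 12/48 = 22.5.
        z = (W - E[W]) / sqrt(Var[W]) = (4.5 - 10.5) / 4.7434 = -1.2649.
        Two-sided p = 2*Phi(z) = 0.205903.
Step 6: alpha = 0.1. fail to reject H0.

W+ = 16.5, W- = 4.5, W = min = 4.5, p = 0.205903, fail to reject H0.


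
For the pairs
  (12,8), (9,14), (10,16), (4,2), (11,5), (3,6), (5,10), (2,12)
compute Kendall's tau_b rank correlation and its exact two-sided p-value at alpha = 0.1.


Step 1: Enumerate the 28 unordered pairs (i,j) with i<j and classify each by sign(x_j-x_i) * sign(y_j-y_i).
  (1,2):dx=-3,dy=+6->D; (1,3):dx=-2,dy=+8->D; (1,4):dx=-8,dy=-6->C; (1,5):dx=-1,dy=-3->C
  (1,6):dx=-9,dy=-2->C; (1,7):dx=-7,dy=+2->D; (1,8):dx=-10,dy=+4->D; (2,3):dx=+1,dy=+2->C
  (2,4):dx=-5,dy=-12->C; (2,5):dx=+2,dy=-9->D; (2,6):dx=-6,dy=-8->C; (2,7):dx=-4,dy=-4->C
  (2,8):dx=-7,dy=-2->C; (3,4):dx=-6,dy=-14->C; (3,5):dx=+1,dy=-11->D; (3,6):dx=-7,dy=-10->C
  (3,7):dx=-5,dy=-6->C; (3,8):dx=-8,dy=-4->C; (4,5):dx=+7,dy=+3->C; (4,6):dx=-1,dy=+4->D
  (4,7):dx=+1,dy=+8->C; (4,8):dx=-2,dy=+10->D; (5,6):dx=-8,dy=+1->D; (5,7):dx=-6,dy=+5->D
  (5,8):dx=-9,dy=+7->D; (6,7):dx=+2,dy=+4->C; (6,8):dx=-1,dy=+6->D; (7,8):dx=-3,dy=+2->D
Step 2: C = 15, D = 13, total pairs = 28.
Step 3: tau = (C - D)/(n(n-1)/2) = (15 - 13)/28 = 0.071429.
Step 4: Exact two-sided p-value (enumerate n! = 40320 permutations of y under H0): p = 0.904861.
Step 5: alpha = 0.1. fail to reject H0.

tau_b = 0.0714 (C=15, D=13), p = 0.904861, fail to reject H0.


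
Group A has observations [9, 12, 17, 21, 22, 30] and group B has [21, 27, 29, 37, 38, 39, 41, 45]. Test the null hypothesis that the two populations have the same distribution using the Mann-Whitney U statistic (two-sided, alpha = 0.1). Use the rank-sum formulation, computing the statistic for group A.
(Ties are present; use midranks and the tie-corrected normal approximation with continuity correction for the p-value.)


Step 1: Combine and sort all 14 observations; assign midranks.
sorted (value, group): (9,X), (12,X), (17,X), (21,X), (21,Y), (22,X), (27,Y), (29,Y), (30,X), (37,Y), (38,Y), (39,Y), (41,Y), (45,Y)
ranks: 9->1, 12->2, 17->3, 21->4.5, 21->4.5, 22->6, 27->7, 29->8, 30->9, 37->10, 38->11, 39->12, 41->13, 45->14
Step 2: Rank sum for X: R1 = 1 + 2 + 3 + 4.5 + 6 + 9 = 25.5.
Step 3: U_X = R1 - n1(n1+1)/2 = 25.5 - 6*7/2 = 25.5 - 21 = 4.5.
       U_Y = n1*n2 - U_X = 48 - 4.5 = 43.5.
Step 4: Ties are present, so use the tie-corrected normal approximation (with continuity correction) for the p-value.
Step 5: p-value = 0.014065; compare to alpha = 0.1. reject H0.

U_X = 4.5, p = 0.014065, reject H0 at alpha = 0.1.


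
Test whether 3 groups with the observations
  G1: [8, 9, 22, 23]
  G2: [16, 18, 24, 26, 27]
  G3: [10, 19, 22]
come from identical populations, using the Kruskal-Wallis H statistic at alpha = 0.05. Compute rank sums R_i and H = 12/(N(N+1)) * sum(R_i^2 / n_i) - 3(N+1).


Step 1: Combine all N = 12 observations and assign midranks.
sorted (value, group, rank): (8,G1,1), (9,G1,2), (10,G3,3), (16,G2,4), (18,G2,5), (19,G3,6), (22,G1,7.5), (22,G3,7.5), (23,G1,9), (24,G2,10), (26,G2,11), (27,G2,12)
Step 2: Sum ranks within each group.
R_1 = 19.5 (n_1 = 4)
R_2 = 42 (n_2 = 5)
R_3 = 16.5 (n_3 = 3)
Step 3: H = 12/(N(N+1)) * sum(R_i^2/n_i) - 3(N+1)
     = 12/(12*13) * (19.5^2/4 + 42^2/5 + 16.5^2/3) - 3*13
     = 0.076923 * 538.612 - 39
     = 2.431731.
Step 4: Ties present; correction factor C = 1 - 6/(12^3 - 12) = 0.996503. Corrected H = 2.431731 / 0.996503 = 2.440263.
Step 5: Under H0, H ~ chi^2(2); p-value = 0.295191.
Step 6: alpha = 0.05. fail to reject H0.

H = 2.4403, df = 2, p = 0.295191, fail to reject H0.


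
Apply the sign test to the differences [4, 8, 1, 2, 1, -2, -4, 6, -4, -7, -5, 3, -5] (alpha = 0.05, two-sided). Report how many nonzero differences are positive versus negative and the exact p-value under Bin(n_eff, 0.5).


Step 1: Discard zero differences. Original n = 13; n_eff = number of nonzero differences = 13.
Nonzero differences (with sign): +4, +8, +1, +2, +1, -2, -4, +6, -4, -7, -5, +3, -5
Step 2: Count signs: positive = 7, negative = 6.
Step 3: Under H0: P(positive) = 0.5, so the number of positives S ~ Bin(13, 0.5).
Step 4: Two-sided exact p-value = sum of Bin(13,0.5) probabilities at or below the observed probability = 1.000000.
Step 5: alpha = 0.05. fail to reject H0.

n_eff = 13, pos = 7, neg = 6, p = 1.000000, fail to reject H0.


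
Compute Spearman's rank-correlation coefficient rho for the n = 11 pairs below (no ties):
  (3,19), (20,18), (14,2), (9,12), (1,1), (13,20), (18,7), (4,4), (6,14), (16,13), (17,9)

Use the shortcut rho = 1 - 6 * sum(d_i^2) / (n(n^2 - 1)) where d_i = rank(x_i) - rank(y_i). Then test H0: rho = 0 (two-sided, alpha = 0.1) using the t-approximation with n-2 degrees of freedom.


Step 1: Rank x and y separately (midranks; no ties here).
rank(x): 3->2, 20->11, 14->7, 9->5, 1->1, 13->6, 18->10, 4->3, 6->4, 16->8, 17->9
rank(y): 19->10, 18->9, 2->2, 12->6, 1->1, 20->11, 7->4, 4->3, 14->8, 13->7, 9->5
Step 2: d_i = R_x(i) - R_y(i); compute d_i^2.
  (2-10)^2=64, (11-9)^2=4, (7-2)^2=25, (5-6)^2=1, (1-1)^2=0, (6-11)^2=25, (10-4)^2=36, (3-3)^2=0, (4-8)^2=16, (8-7)^2=1, (9-5)^2=16
sum(d^2) = 188.
Step 3: rho = 1 - 6*188 / (11*(11^2 - 1)) = 1 - 1128/1320 = 0.145455.
Step 4: Under H0, t = rho * sqrt((n-2)/(1-rho^2)) = 0.4411 ~ t(9).
Step 5: Two-sided p-value from the t-distribution with 9 df = 0.669579.
Step 6: alpha = 0.1. fail to reject H0.

rho = 0.1455, p = 0.669579, fail to reject H0 at alpha = 0.1.


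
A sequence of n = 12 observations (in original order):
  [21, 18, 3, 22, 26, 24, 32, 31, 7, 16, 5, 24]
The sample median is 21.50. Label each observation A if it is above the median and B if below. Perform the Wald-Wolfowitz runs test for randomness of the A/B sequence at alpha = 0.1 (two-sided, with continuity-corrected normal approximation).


Step 1: Compute median = 21.50; label A = above, B = below.
Labels in order: BBBAAAAABBBA  (n_A = 6, n_B = 6)
Step 2: Count runs R = 4.
Step 3: Under H0 (random ordering), E[R] = 2*n_A*n_B/(n_A+n_B) + 1 = 2*6*6/12 + 1 = 7.0000.
        Var[R] = 2*n_A*n_B*(2*n_A*n_B - n_A - n_B) / ((n_A+n_B)^2 * (n_A+n_B-1)) = 4320/1584 = 2.7273.
        SD[R] = 1.6514.
Step 4: Continuity-corrected z = (R + 0.5 - E[R]) / SD[R] = (4 + 0.5 - 7.0000) / 1.6514 = -1.5138.
Step 5: Two-sided p-value via normal approximation = 2*(1 - Phi(|z|)) = 0.130070.
Step 6: alpha = 0.1. fail to reject H0.

R = 4, z = -1.5138, p = 0.130070, fail to reject H0.


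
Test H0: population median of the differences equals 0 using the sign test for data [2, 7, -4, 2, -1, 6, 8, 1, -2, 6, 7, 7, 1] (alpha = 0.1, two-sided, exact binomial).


Step 1: Discard zero differences. Original n = 13; n_eff = number of nonzero differences = 13.
Nonzero differences (with sign): +2, +7, -4, +2, -1, +6, +8, +1, -2, +6, +7, +7, +1
Step 2: Count signs: positive = 10, negative = 3.
Step 3: Under H0: P(positive) = 0.5, so the number of positives S ~ Bin(13, 0.5).
Step 4: Two-sided exact p-value = sum of Bin(13,0.5) probabilities at or below the observed probability = 0.092285.
Step 5: alpha = 0.1. reject H0.

n_eff = 13, pos = 10, neg = 3, p = 0.092285, reject H0.


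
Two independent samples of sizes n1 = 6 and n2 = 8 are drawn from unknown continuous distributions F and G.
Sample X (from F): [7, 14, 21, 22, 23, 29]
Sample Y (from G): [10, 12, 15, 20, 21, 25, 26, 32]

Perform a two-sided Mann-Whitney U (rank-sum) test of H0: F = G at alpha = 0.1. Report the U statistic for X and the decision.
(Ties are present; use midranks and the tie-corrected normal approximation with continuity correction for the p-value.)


Step 1: Combine and sort all 14 observations; assign midranks.
sorted (value, group): (7,X), (10,Y), (12,Y), (14,X), (15,Y), (20,Y), (21,X), (21,Y), (22,X), (23,X), (25,Y), (26,Y), (29,X), (32,Y)
ranks: 7->1, 10->2, 12->3, 14->4, 15->5, 20->6, 21->7.5, 21->7.5, 22->9, 23->10, 25->11, 26->12, 29->13, 32->14
Step 2: Rank sum for X: R1 = 1 + 4 + 7.5 + 9 + 10 + 13 = 44.5.
Step 3: U_X = R1 - n1(n1+1)/2 = 44.5 - 6*7/2 = 44.5 - 21 = 23.5.
       U_Y = n1*n2 - U_X = 48 - 23.5 = 24.5.
Step 4: Ties are present, so use the tie-corrected normal approximation (with continuity correction) for the p-value.
Step 5: p-value = 1.000000; compare to alpha = 0.1. fail to reject H0.

U_X = 23.5, p = 1.000000, fail to reject H0 at alpha = 0.1.


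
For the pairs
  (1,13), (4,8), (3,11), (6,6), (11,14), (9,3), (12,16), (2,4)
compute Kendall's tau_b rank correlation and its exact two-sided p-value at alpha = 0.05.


Step 1: Enumerate the 28 unordered pairs (i,j) with i<j and classify each by sign(x_j-x_i) * sign(y_j-y_i).
  (1,2):dx=+3,dy=-5->D; (1,3):dx=+2,dy=-2->D; (1,4):dx=+5,dy=-7->D; (1,5):dx=+10,dy=+1->C
  (1,6):dx=+8,dy=-10->D; (1,7):dx=+11,dy=+3->C; (1,8):dx=+1,dy=-9->D; (2,3):dx=-1,dy=+3->D
  (2,4):dx=+2,dy=-2->D; (2,5):dx=+7,dy=+6->C; (2,6):dx=+5,dy=-5->D; (2,7):dx=+8,dy=+8->C
  (2,8):dx=-2,dy=-4->C; (3,4):dx=+3,dy=-5->D; (3,5):dx=+8,dy=+3->C; (3,6):dx=+6,dy=-8->D
  (3,7):dx=+9,dy=+5->C; (3,8):dx=-1,dy=-7->C; (4,5):dx=+5,dy=+8->C; (4,6):dx=+3,dy=-3->D
  (4,7):dx=+6,dy=+10->C; (4,8):dx=-4,dy=-2->C; (5,6):dx=-2,dy=-11->C; (5,7):dx=+1,dy=+2->C
  (5,8):dx=-9,dy=-10->C; (6,7):dx=+3,dy=+13->C; (6,8):dx=-7,dy=+1->D; (7,8):dx=-10,dy=-12->C
Step 2: C = 16, D = 12, total pairs = 28.
Step 3: tau = (C - D)/(n(n-1)/2) = (16 - 12)/28 = 0.142857.
Step 4: Exact two-sided p-value (enumerate n! = 40320 permutations of y under H0): p = 0.719544.
Step 5: alpha = 0.05. fail to reject H0.

tau_b = 0.1429 (C=16, D=12), p = 0.719544, fail to reject H0.


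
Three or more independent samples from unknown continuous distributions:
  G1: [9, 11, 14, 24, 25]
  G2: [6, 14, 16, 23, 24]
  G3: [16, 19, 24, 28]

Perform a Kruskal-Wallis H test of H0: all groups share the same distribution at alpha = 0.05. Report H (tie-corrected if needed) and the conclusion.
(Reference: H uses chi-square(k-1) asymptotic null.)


Step 1: Combine all N = 14 observations and assign midranks.
sorted (value, group, rank): (6,G2,1), (9,G1,2), (11,G1,3), (14,G1,4.5), (14,G2,4.5), (16,G2,6.5), (16,G3,6.5), (19,G3,8), (23,G2,9), (24,G1,11), (24,G2,11), (24,G3,11), (25,G1,13), (28,G3,14)
Step 2: Sum ranks within each group.
R_1 = 33.5 (n_1 = 5)
R_2 = 32 (n_2 = 5)
R_3 = 39.5 (n_3 = 4)
Step 3: H = 12/(N(N+1)) * sum(R_i^2/n_i) - 3(N+1)
     = 12/(14*15) * (33.5^2/5 + 32^2/5 + 39.5^2/4) - 3*15
     = 0.057143 * 819.312 - 45
     = 1.817857.
Step 4: Ties present; correction factor C = 1 - 36/(14^3 - 14) = 0.986813. Corrected H = 1.817857 / 0.986813 = 1.842149.
Step 5: Under H0, H ~ chi^2(2); p-value = 0.398091.
Step 6: alpha = 0.05. fail to reject H0.

H = 1.8421, df = 2, p = 0.398091, fail to reject H0.


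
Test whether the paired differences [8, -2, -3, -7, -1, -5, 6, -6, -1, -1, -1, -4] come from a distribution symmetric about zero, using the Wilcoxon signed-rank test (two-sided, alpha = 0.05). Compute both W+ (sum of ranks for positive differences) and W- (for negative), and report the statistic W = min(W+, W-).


Step 1: Drop any zero differences (none here) and take |d_i|.
|d| = [8, 2, 3, 7, 1, 5, 6, 6, 1, 1, 1, 4]
Step 2: Midrank |d_i| (ties get averaged ranks).
ranks: |8|->12, |2|->5, |3|->6, |7|->11, |1|->2.5, |5|->8, |6|->9.5, |6|->9.5, |1|->2.5, |1|->2.5, |1|->2.5, |4|->7
Step 3: Attach original signs; sum ranks with positive sign and with negative sign.
W+ = 12 + 9.5 = 21.5
W- = 5 + 6 + 11 + 2.5 + 8 + 9.5 + 2.5 + 2.5 + 2.5 + 7 = 56.5
(Check: W+ + W- = 78 should equal n(n+1)/2 = 78.)
Step 4: Test statistic W = min(W+, W-) = 21.5.
Step 5: Ties in |d|, so use the tie-corrected normal approximation.
        E[W] = n(n+1)/4 = 12*13/4 = 39.
        Tie groups: |d|=1 (t=4), |d|=6 (t=2); sum(t^3 - t) = 66.
        Var[W] = n(n+1)(2n+1)/24 - sum(t^3-t)/48 = 3900/24 - 66/48 = 161.125.
        z = (W - E[W]) / sqrt(Var[W]) = (21.5 - 39) / 12.6935 = -1.3787.
        Two-sided p = 2*Phi(z) = 0.168000.
Step 6: alpha = 0.05. fail to reject H0.

W+ = 21.5, W- = 56.5, W = min = 21.5, p = 0.168000, fail to reject H0.


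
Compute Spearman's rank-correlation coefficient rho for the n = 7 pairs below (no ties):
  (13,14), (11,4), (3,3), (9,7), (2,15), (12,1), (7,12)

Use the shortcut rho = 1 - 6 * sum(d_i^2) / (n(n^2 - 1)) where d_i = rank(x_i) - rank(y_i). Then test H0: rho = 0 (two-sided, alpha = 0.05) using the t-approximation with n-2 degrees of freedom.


Step 1: Rank x and y separately (midranks; no ties here).
rank(x): 13->7, 11->5, 3->2, 9->4, 2->1, 12->6, 7->3
rank(y): 14->6, 4->3, 3->2, 7->4, 15->7, 1->1, 12->5
Step 2: d_i = R_x(i) - R_y(i); compute d_i^2.
  (7-6)^2=1, (5-3)^2=4, (2-2)^2=0, (4-4)^2=0, (1-7)^2=36, (6-1)^2=25, (3-5)^2=4
sum(d^2) = 70.
Step 3: rho = 1 - 6*70 / (7*(7^2 - 1)) = 1 - 420/336 = -0.250000.
Step 4: Under H0, t = rho * sqrt((n-2)/(1-rho^2)) = -0.5774 ~ t(5).
Step 5: Two-sided p-value from the t-distribution with 5 df = 0.588724.
Step 6: alpha = 0.05. fail to reject H0.

rho = -0.2500, p = 0.588724, fail to reject H0 at alpha = 0.05.


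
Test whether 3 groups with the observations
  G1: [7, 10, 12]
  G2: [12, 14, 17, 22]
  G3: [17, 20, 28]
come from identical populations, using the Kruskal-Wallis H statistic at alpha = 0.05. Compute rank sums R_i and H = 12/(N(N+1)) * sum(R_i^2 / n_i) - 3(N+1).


Step 1: Combine all N = 10 observations and assign midranks.
sorted (value, group, rank): (7,G1,1), (10,G1,2), (12,G1,3.5), (12,G2,3.5), (14,G2,5), (17,G2,6.5), (17,G3,6.5), (20,G3,8), (22,G2,9), (28,G3,10)
Step 2: Sum ranks within each group.
R_1 = 6.5 (n_1 = 3)
R_2 = 24 (n_2 = 4)
R_3 = 24.5 (n_3 = 3)
Step 3: H = 12/(N(N+1)) * sum(R_i^2/n_i) - 3(N+1)
     = 12/(10*11) * (6.5^2/3 + 24^2/4 + 24.5^2/3) - 3*11
     = 0.109091 * 358.167 - 33
     = 6.072727.
Step 4: Ties present; correction factor C = 1 - 12/(10^3 - 10) = 0.987879. Corrected H = 6.072727 / 0.987879 = 6.147239.
Step 5: Under H0, H ~ chi^2(2); p-value = 0.046253.
Step 6: alpha = 0.05. reject H0.

H = 6.1472, df = 2, p = 0.046253, reject H0.


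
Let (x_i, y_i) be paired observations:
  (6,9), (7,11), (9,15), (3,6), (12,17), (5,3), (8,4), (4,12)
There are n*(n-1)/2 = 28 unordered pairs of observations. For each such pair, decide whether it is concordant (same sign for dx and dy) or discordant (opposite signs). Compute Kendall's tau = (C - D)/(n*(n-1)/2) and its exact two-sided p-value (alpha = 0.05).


Step 1: Enumerate the 28 unordered pairs (i,j) with i<j and classify each by sign(x_j-x_i) * sign(y_j-y_i).
  (1,2):dx=+1,dy=+2->C; (1,3):dx=+3,dy=+6->C; (1,4):dx=-3,dy=-3->C; (1,5):dx=+6,dy=+8->C
  (1,6):dx=-1,dy=-6->C; (1,7):dx=+2,dy=-5->D; (1,8):dx=-2,dy=+3->D; (2,3):dx=+2,dy=+4->C
  (2,4):dx=-4,dy=-5->C; (2,5):dx=+5,dy=+6->C; (2,6):dx=-2,dy=-8->C; (2,7):dx=+1,dy=-7->D
  (2,8):dx=-3,dy=+1->D; (3,4):dx=-6,dy=-9->C; (3,5):dx=+3,dy=+2->C; (3,6):dx=-4,dy=-12->C
  (3,7):dx=-1,dy=-11->C; (3,8):dx=-5,dy=-3->C; (4,5):dx=+9,dy=+11->C; (4,6):dx=+2,dy=-3->D
  (4,7):dx=+5,dy=-2->D; (4,8):dx=+1,dy=+6->C; (5,6):dx=-7,dy=-14->C; (5,7):dx=-4,dy=-13->C
  (5,8):dx=-8,dy=-5->C; (6,7):dx=+3,dy=+1->C; (6,8):dx=-1,dy=+9->D; (7,8):dx=-4,dy=+8->D
Step 2: C = 20, D = 8, total pairs = 28.
Step 3: tau = (C - D)/(n(n-1)/2) = (20 - 8)/28 = 0.428571.
Step 4: Exact two-sided p-value (enumerate n! = 40320 permutations of y under H0): p = 0.178869.
Step 5: alpha = 0.05. fail to reject H0.

tau_b = 0.4286 (C=20, D=8), p = 0.178869, fail to reject H0.


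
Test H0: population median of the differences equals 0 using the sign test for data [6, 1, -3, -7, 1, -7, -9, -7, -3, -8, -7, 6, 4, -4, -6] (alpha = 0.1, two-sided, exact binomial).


Step 1: Discard zero differences. Original n = 15; n_eff = number of nonzero differences = 15.
Nonzero differences (with sign): +6, +1, -3, -7, +1, -7, -9, -7, -3, -8, -7, +6, +4, -4, -6
Step 2: Count signs: positive = 5, negative = 10.
Step 3: Under H0: P(positive) = 0.5, so the number of positives S ~ Bin(15, 0.5).
Step 4: Two-sided exact p-value = sum of Bin(15,0.5) probabilities at or below the observed probability = 0.301758.
Step 5: alpha = 0.1. fail to reject H0.

n_eff = 15, pos = 5, neg = 10, p = 0.301758, fail to reject H0.


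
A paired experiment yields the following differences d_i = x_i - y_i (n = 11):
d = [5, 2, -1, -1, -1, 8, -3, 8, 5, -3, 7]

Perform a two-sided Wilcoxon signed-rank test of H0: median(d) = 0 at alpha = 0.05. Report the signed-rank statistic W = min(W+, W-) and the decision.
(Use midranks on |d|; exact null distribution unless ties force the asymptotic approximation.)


Step 1: Drop any zero differences (none here) and take |d_i|.
|d| = [5, 2, 1, 1, 1, 8, 3, 8, 5, 3, 7]
Step 2: Midrank |d_i| (ties get averaged ranks).
ranks: |5|->7.5, |2|->4, |1|->2, |1|->2, |1|->2, |8|->10.5, |3|->5.5, |8|->10.5, |5|->7.5, |3|->5.5, |7|->9
Step 3: Attach original signs; sum ranks with positive sign and with negative sign.
W+ = 7.5 + 4 + 10.5 + 10.5 + 7.5 + 9 = 49
W- = 2 + 2 + 2 + 5.5 + 5.5 = 17
(Check: W+ + W- = 66 should equal n(n+1)/2 = 66.)
Step 4: Test statistic W = min(W+, W-) = 17.
Step 5: Ties in |d|, so use the tie-corrected normal approximation.
        E[W] = n(n+1)/4 = 11*12/4 = 33.
        Tie groups: |d|=1 (t=3), |d|=3 (t=2), |d|=5 (t=2), |d|=8 (t=2); sum(t^3 - t) = 42.
        Var[W] = n(n+1)(2n+1)/24 - sum(t^3-t)/48 = 3036/24 - 42/48 = 125.625.
        z = (W - E[W]) / sqrt(Var[W]) = (17 - 33) / 11.2083 = -1.4275.
        Two-sided p = 2*Phi(z) = 0.153430.
Step 6: alpha = 0.05. fail to reject H0.

W+ = 49, W- = 17, W = min = 17, p = 0.153430, fail to reject H0.


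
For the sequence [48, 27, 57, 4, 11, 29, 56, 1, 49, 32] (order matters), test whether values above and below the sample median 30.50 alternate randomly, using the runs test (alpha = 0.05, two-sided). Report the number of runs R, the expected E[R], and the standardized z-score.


Step 1: Compute median = 30.50; label A = above, B = below.
Labels in order: ABABBBABAA  (n_A = 5, n_B = 5)
Step 2: Count runs R = 7.
Step 3: Under H0 (random ordering), E[R] = 2*n_A*n_B/(n_A+n_B) + 1 = 2*5*5/10 + 1 = 6.0000.
        Var[R] = 2*n_A*n_B*(2*n_A*n_B - n_A - n_B) / ((n_A+n_B)^2 * (n_A+n_B-1)) = 2000/900 = 2.2222.
        SD[R] = 1.4907.
Step 4: Continuity-corrected z = (R - 0.5 - E[R]) / SD[R] = (7 - 0.5 - 6.0000) / 1.4907 = 0.3354.
Step 5: Two-sided p-value via normal approximation = 2*(1 - Phi(|z|)) = 0.737316.
Step 6: alpha = 0.05. fail to reject H0.

R = 7, z = 0.3354, p = 0.737316, fail to reject H0.


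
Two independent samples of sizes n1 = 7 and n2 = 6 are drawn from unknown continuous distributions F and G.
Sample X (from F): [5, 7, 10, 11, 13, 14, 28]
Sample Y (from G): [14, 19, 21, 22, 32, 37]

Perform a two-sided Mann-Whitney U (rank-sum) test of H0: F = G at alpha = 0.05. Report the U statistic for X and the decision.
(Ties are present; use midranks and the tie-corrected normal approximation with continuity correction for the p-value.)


Step 1: Combine and sort all 13 observations; assign midranks.
sorted (value, group): (5,X), (7,X), (10,X), (11,X), (13,X), (14,X), (14,Y), (19,Y), (21,Y), (22,Y), (28,X), (32,Y), (37,Y)
ranks: 5->1, 7->2, 10->3, 11->4, 13->5, 14->6.5, 14->6.5, 19->8, 21->9, 22->10, 28->11, 32->12, 37->13
Step 2: Rank sum for X: R1 = 1 + 2 + 3 + 4 + 5 + 6.5 + 11 = 32.5.
Step 3: U_X = R1 - n1(n1+1)/2 = 32.5 - 7*8/2 = 32.5 - 28 = 4.5.
       U_Y = n1*n2 - U_X = 42 - 4.5 = 37.5.
Step 4: Ties are present, so use the tie-corrected normal approximation (with continuity correction) for the p-value.
Step 5: p-value = 0.022087; compare to alpha = 0.05. reject H0.

U_X = 4.5, p = 0.022087, reject H0 at alpha = 0.05.


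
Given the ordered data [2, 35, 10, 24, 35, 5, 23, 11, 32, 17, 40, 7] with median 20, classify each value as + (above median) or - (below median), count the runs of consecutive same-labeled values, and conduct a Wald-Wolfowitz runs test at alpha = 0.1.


Step 1: Compute median = 20; label A = above, B = below.
Labels in order: BABAABABABAB  (n_A = 6, n_B = 6)
Step 2: Count runs R = 11.
Step 3: Under H0 (random ordering), E[R] = 2*n_A*n_B/(n_A+n_B) + 1 = 2*6*6/12 + 1 = 7.0000.
        Var[R] = 2*n_A*n_B*(2*n_A*n_B - n_A - n_B) / ((n_A+n_B)^2 * (n_A+n_B-1)) = 4320/1584 = 2.7273.
        SD[R] = 1.6514.
Step 4: Continuity-corrected z = (R - 0.5 - E[R]) / SD[R] = (11 - 0.5 - 7.0000) / 1.6514 = 2.1194.
Step 5: Two-sided p-value via normal approximation = 2*(1 - Phi(|z|)) = 0.034060.
Step 6: alpha = 0.1. reject H0.

R = 11, z = 2.1194, p = 0.034060, reject H0.


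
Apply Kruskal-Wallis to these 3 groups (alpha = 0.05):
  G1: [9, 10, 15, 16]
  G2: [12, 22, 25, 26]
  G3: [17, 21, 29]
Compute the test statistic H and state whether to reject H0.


Step 1: Combine all N = 11 observations and assign midranks.
sorted (value, group, rank): (9,G1,1), (10,G1,2), (12,G2,3), (15,G1,4), (16,G1,5), (17,G3,6), (21,G3,7), (22,G2,8), (25,G2,9), (26,G2,10), (29,G3,11)
Step 2: Sum ranks within each group.
R_1 = 12 (n_1 = 4)
R_2 = 30 (n_2 = 4)
R_3 = 24 (n_3 = 3)
Step 3: H = 12/(N(N+1)) * sum(R_i^2/n_i) - 3(N+1)
     = 12/(11*12) * (12^2/4 + 30^2/4 + 24^2/3) - 3*12
     = 0.090909 * 453 - 36
     = 5.181818.
Step 4: No ties, so H is used without correction.
Step 5: Under H0, H ~ chi^2(2); p-value = 0.074952.
Step 6: alpha = 0.05. fail to reject H0.

H = 5.1818, df = 2, p = 0.074952, fail to reject H0.


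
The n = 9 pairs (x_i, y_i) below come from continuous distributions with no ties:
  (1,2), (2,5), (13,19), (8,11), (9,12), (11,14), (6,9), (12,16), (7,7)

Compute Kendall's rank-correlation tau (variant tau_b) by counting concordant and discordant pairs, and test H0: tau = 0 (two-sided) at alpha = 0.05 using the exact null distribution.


Step 1: Enumerate the 36 unordered pairs (i,j) with i<j and classify each by sign(x_j-x_i) * sign(y_j-y_i).
  (1,2):dx=+1,dy=+3->C; (1,3):dx=+12,dy=+17->C; (1,4):dx=+7,dy=+9->C; (1,5):dx=+8,dy=+10->C
  (1,6):dx=+10,dy=+12->C; (1,7):dx=+5,dy=+7->C; (1,8):dx=+11,dy=+14->C; (1,9):dx=+6,dy=+5->C
  (2,3):dx=+11,dy=+14->C; (2,4):dx=+6,dy=+6->C; (2,5):dx=+7,dy=+7->C; (2,6):dx=+9,dy=+9->C
  (2,7):dx=+4,dy=+4->C; (2,8):dx=+10,dy=+11->C; (2,9):dx=+5,dy=+2->C; (3,4):dx=-5,dy=-8->C
  (3,5):dx=-4,dy=-7->C; (3,6):dx=-2,dy=-5->C; (3,7):dx=-7,dy=-10->C; (3,8):dx=-1,dy=-3->C
  (3,9):dx=-6,dy=-12->C; (4,5):dx=+1,dy=+1->C; (4,6):dx=+3,dy=+3->C; (4,7):dx=-2,dy=-2->C
  (4,8):dx=+4,dy=+5->C; (4,9):dx=-1,dy=-4->C; (5,6):dx=+2,dy=+2->C; (5,7):dx=-3,dy=-3->C
  (5,8):dx=+3,dy=+4->C; (5,9):dx=-2,dy=-5->C; (6,7):dx=-5,dy=-5->C; (6,8):dx=+1,dy=+2->C
  (6,9):dx=-4,dy=-7->C; (7,8):dx=+6,dy=+7->C; (7,9):dx=+1,dy=-2->D; (8,9):dx=-5,dy=-9->C
Step 2: C = 35, D = 1, total pairs = 36.
Step 3: tau = (C - D)/(n(n-1)/2) = (35 - 1)/36 = 0.944444.
Step 4: Exact two-sided p-value (enumerate n! = 362880 permutations of y under H0): p = 0.000050.
Step 5: alpha = 0.05. reject H0.

tau_b = 0.9444 (C=35, D=1), p = 0.000050, reject H0.


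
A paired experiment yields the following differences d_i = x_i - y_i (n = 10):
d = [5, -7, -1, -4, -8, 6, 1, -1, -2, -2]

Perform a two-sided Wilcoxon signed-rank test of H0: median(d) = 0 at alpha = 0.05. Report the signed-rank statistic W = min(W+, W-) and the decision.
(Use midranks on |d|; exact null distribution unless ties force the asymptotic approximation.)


Step 1: Drop any zero differences (none here) and take |d_i|.
|d| = [5, 7, 1, 4, 8, 6, 1, 1, 2, 2]
Step 2: Midrank |d_i| (ties get averaged ranks).
ranks: |5|->7, |7|->9, |1|->2, |4|->6, |8|->10, |6|->8, |1|->2, |1|->2, |2|->4.5, |2|->4.5
Step 3: Attach original signs; sum ranks with positive sign and with negative sign.
W+ = 7 + 8 + 2 = 17
W- = 9 + 2 + 6 + 10 + 2 + 4.5 + 4.5 = 38
(Check: W+ + W- = 55 should equal n(n+1)/2 = 55.)
Step 4: Test statistic W = min(W+, W-) = 17.
Step 5: Ties in |d|, so use the tie-corrected normal approximation.
        E[W] = n(n+1)/4 = 10*11/4 = 27.5.
        Tie groups: |d|=1 (t=3), |d|=2 (t=2); sum(t^3 - t) = 30.
        Var[W] = n(n+1)(2n+1)/24 - sum(t^3-t)/48 = 2310/24 - 30/48 = 95.625.
        z = (W - E[W]) / sqrt(Var[W]) = (17 - 27.5) / 9.7788 = -1.0738.
        Two-sided p = 2*Phi(z) = 0.282934.
Step 6: alpha = 0.05. fail to reject H0.

W+ = 17, W- = 38, W = min = 17, p = 0.282934, fail to reject H0.


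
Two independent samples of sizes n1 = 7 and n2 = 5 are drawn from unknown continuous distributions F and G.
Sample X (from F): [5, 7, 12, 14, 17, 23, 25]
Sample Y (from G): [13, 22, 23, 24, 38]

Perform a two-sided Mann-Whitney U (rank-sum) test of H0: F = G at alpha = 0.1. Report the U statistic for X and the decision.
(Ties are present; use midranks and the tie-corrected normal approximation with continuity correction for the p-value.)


Step 1: Combine and sort all 12 observations; assign midranks.
sorted (value, group): (5,X), (7,X), (12,X), (13,Y), (14,X), (17,X), (22,Y), (23,X), (23,Y), (24,Y), (25,X), (38,Y)
ranks: 5->1, 7->2, 12->3, 13->4, 14->5, 17->6, 22->7, 23->8.5, 23->8.5, 24->10, 25->11, 38->12
Step 2: Rank sum for X: R1 = 1 + 2 + 3 + 5 + 6 + 8.5 + 11 = 36.5.
Step 3: U_X = R1 - n1(n1+1)/2 = 36.5 - 7*8/2 = 36.5 - 28 = 8.5.
       U_Y = n1*n2 - U_X = 35 - 8.5 = 26.5.
Step 4: Ties are present, so use the tie-corrected normal approximation (with continuity correction) for the p-value.
Step 5: p-value = 0.166721; compare to alpha = 0.1. fail to reject H0.

U_X = 8.5, p = 0.166721, fail to reject H0 at alpha = 0.1.


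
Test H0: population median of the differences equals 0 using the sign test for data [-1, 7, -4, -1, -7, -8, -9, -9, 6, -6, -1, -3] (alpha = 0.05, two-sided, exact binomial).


Step 1: Discard zero differences. Original n = 12; n_eff = number of nonzero differences = 12.
Nonzero differences (with sign): -1, +7, -4, -1, -7, -8, -9, -9, +6, -6, -1, -3
Step 2: Count signs: positive = 2, negative = 10.
Step 3: Under H0: P(positive) = 0.5, so the number of positives S ~ Bin(12, 0.5).
Step 4: Two-sided exact p-value = sum of Bin(12,0.5) probabilities at or below the observed probability = 0.038574.
Step 5: alpha = 0.05. reject H0.

n_eff = 12, pos = 2, neg = 10, p = 0.038574, reject H0.


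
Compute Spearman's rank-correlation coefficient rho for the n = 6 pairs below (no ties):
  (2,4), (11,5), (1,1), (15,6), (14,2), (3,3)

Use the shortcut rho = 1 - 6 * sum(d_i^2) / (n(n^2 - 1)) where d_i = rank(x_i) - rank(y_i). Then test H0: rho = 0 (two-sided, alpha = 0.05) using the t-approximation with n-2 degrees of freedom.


Step 1: Rank x and y separately (midranks; no ties here).
rank(x): 2->2, 11->4, 1->1, 15->6, 14->5, 3->3
rank(y): 4->4, 5->5, 1->1, 6->6, 2->2, 3->3
Step 2: d_i = R_x(i) - R_y(i); compute d_i^2.
  (2-4)^2=4, (4-5)^2=1, (1-1)^2=0, (6-6)^2=0, (5-2)^2=9, (3-3)^2=0
sum(d^2) = 14.
Step 3: rho = 1 - 6*14 / (6*(6^2 - 1)) = 1 - 84/210 = 0.600000.
Step 4: Under H0, t = rho * sqrt((n-2)/(1-rho^2)) = 1.5000 ~ t(4).
Step 5: Two-sided p-value from the t-distribution with 4 df = 0.208000.
Step 6: alpha = 0.05. fail to reject H0.

rho = 0.6000, p = 0.208000, fail to reject H0 at alpha = 0.05.


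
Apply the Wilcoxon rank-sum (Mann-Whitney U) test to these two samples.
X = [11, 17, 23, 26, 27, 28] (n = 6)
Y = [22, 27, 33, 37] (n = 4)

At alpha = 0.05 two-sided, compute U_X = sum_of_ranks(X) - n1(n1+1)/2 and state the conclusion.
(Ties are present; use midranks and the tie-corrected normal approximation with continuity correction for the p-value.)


Step 1: Combine and sort all 10 observations; assign midranks.
sorted (value, group): (11,X), (17,X), (22,Y), (23,X), (26,X), (27,X), (27,Y), (28,X), (33,Y), (37,Y)
ranks: 11->1, 17->2, 22->3, 23->4, 26->5, 27->6.5, 27->6.5, 28->8, 33->9, 37->10
Step 2: Rank sum for X: R1 = 1 + 2 + 4 + 5 + 6.5 + 8 = 26.5.
Step 3: U_X = R1 - n1(n1+1)/2 = 26.5 - 6*7/2 = 26.5 - 21 = 5.5.
       U_Y = n1*n2 - U_X = 24 - 5.5 = 18.5.
Step 4: Ties are present, so use the tie-corrected normal approximation (with continuity correction) for the p-value.
Step 5: p-value = 0.199458; compare to alpha = 0.05. fail to reject H0.

U_X = 5.5, p = 0.199458, fail to reject H0 at alpha = 0.05.


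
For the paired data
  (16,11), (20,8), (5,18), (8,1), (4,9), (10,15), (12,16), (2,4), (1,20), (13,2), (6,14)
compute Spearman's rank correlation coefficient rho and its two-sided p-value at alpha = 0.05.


Step 1: Rank x and y separately (midranks; no ties here).
rank(x): 16->10, 20->11, 5->4, 8->6, 4->3, 10->7, 12->8, 2->2, 1->1, 13->9, 6->5
rank(y): 11->6, 8->4, 18->10, 1->1, 9->5, 15->8, 16->9, 4->3, 20->11, 2->2, 14->7
Step 2: d_i = R_x(i) - R_y(i); compute d_i^2.
  (10-6)^2=16, (11-4)^2=49, (4-10)^2=36, (6-1)^2=25, (3-5)^2=4, (7-8)^2=1, (8-9)^2=1, (2-3)^2=1, (1-11)^2=100, (9-2)^2=49, (5-7)^2=4
sum(d^2) = 286.
Step 3: rho = 1 - 6*286 / (11*(11^2 - 1)) = 1 - 1716/1320 = -0.300000.
Step 4: Under H0, t = rho * sqrt((n-2)/(1-rho^2)) = -0.9435 ~ t(9).
Step 5: Two-sided p-value from the t-distribution with 9 df = 0.370083.
Step 6: alpha = 0.05. fail to reject H0.

rho = -0.3000, p = 0.370083, fail to reject H0 at alpha = 0.05.


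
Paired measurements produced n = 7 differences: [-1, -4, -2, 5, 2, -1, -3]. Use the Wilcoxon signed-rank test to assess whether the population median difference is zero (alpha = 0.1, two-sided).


Step 1: Drop any zero differences (none here) and take |d_i|.
|d| = [1, 4, 2, 5, 2, 1, 3]
Step 2: Midrank |d_i| (ties get averaged ranks).
ranks: |1|->1.5, |4|->6, |2|->3.5, |5|->7, |2|->3.5, |1|->1.5, |3|->5
Step 3: Attach original signs; sum ranks with positive sign and with negative sign.
W+ = 7 + 3.5 = 10.5
W- = 1.5 + 6 + 3.5 + 1.5 + 5 = 17.5
(Check: W+ + W- = 28 should equal n(n+1)/2 = 28.)
Step 4: Test statistic W = min(W+, W-) = 10.5.
Step 5: Ties in |d|, so use the tie-corrected normal approximation.
        E[W] = n(n+1)/4 = 7*8/4 = 14.
        Tie groups: |d|=1 (t=2), |d|=2 (t=2); sum(t^3 - t) = 12.
        Var[W] = n(n+1)(2n+1)/24 - sum(t^3-t)/48 = 840/24 - 12/48 = 34.75.
        z = (W - E[W]) / sqrt(Var[W]) = (10.5 - 14) / 5.8949 = -0.5937.
        Two-sided p = 2*Phi(z) = 0.552691.
Step 6: alpha = 0.1. fail to reject H0.

W+ = 10.5, W- = 17.5, W = min = 10.5, p = 0.552691, fail to reject H0.


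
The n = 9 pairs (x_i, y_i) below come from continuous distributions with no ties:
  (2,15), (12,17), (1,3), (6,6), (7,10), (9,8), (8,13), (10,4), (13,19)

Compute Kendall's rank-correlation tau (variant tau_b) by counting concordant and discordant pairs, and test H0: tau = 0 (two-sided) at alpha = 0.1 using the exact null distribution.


Step 1: Enumerate the 36 unordered pairs (i,j) with i<j and classify each by sign(x_j-x_i) * sign(y_j-y_i).
  (1,2):dx=+10,dy=+2->C; (1,3):dx=-1,dy=-12->C; (1,4):dx=+4,dy=-9->D; (1,5):dx=+5,dy=-5->D
  (1,6):dx=+7,dy=-7->D; (1,7):dx=+6,dy=-2->D; (1,8):dx=+8,dy=-11->D; (1,9):dx=+11,dy=+4->C
  (2,3):dx=-11,dy=-14->C; (2,4):dx=-6,dy=-11->C; (2,5):dx=-5,dy=-7->C; (2,6):dx=-3,dy=-9->C
  (2,7):dx=-4,dy=-4->C; (2,8):dx=-2,dy=-13->C; (2,9):dx=+1,dy=+2->C; (3,4):dx=+5,dy=+3->C
  (3,5):dx=+6,dy=+7->C; (3,6):dx=+8,dy=+5->C; (3,7):dx=+7,dy=+10->C; (3,8):dx=+9,dy=+1->C
  (3,9):dx=+12,dy=+16->C; (4,5):dx=+1,dy=+4->C; (4,6):dx=+3,dy=+2->C; (4,7):dx=+2,dy=+7->C
  (4,8):dx=+4,dy=-2->D; (4,9):dx=+7,dy=+13->C; (5,6):dx=+2,dy=-2->D; (5,7):dx=+1,dy=+3->C
  (5,8):dx=+3,dy=-6->D; (5,9):dx=+6,dy=+9->C; (6,7):dx=-1,dy=+5->D; (6,8):dx=+1,dy=-4->D
  (6,9):dx=+4,dy=+11->C; (7,8):dx=+2,dy=-9->D; (7,9):dx=+5,dy=+6->C; (8,9):dx=+3,dy=+15->C
Step 2: C = 25, D = 11, total pairs = 36.
Step 3: tau = (C - D)/(n(n-1)/2) = (25 - 11)/36 = 0.388889.
Step 4: Exact two-sided p-value (enumerate n! = 362880 permutations of y under H0): p = 0.180181.
Step 5: alpha = 0.1. fail to reject H0.

tau_b = 0.3889 (C=25, D=11), p = 0.180181, fail to reject H0.


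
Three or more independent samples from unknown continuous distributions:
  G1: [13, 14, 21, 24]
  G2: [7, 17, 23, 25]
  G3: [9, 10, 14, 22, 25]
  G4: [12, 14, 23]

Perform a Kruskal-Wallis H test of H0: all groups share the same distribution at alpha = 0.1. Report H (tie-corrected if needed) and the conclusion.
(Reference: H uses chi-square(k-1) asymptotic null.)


Step 1: Combine all N = 16 observations and assign midranks.
sorted (value, group, rank): (7,G2,1), (9,G3,2), (10,G3,3), (12,G4,4), (13,G1,5), (14,G1,7), (14,G3,7), (14,G4,7), (17,G2,9), (21,G1,10), (22,G3,11), (23,G2,12.5), (23,G4,12.5), (24,G1,14), (25,G2,15.5), (25,G3,15.5)
Step 2: Sum ranks within each group.
R_1 = 36 (n_1 = 4)
R_2 = 38 (n_2 = 4)
R_3 = 38.5 (n_3 = 5)
R_4 = 23.5 (n_4 = 3)
Step 3: H = 12/(N(N+1)) * sum(R_i^2/n_i) - 3(N+1)
     = 12/(16*17) * (36^2/4 + 38^2/4 + 38.5^2/5 + 23.5^2/3) - 3*17
     = 0.044118 * 1165.53 - 51
     = 0.420588.
Step 4: Ties present; correction factor C = 1 - 36/(16^3 - 16) = 0.991176. Corrected H = 0.420588 / 0.991176 = 0.424332.
Step 5: Under H0, H ~ chi^2(3); p-value = 0.935171.
Step 6: alpha = 0.1. fail to reject H0.

H = 0.4243, df = 3, p = 0.935171, fail to reject H0.


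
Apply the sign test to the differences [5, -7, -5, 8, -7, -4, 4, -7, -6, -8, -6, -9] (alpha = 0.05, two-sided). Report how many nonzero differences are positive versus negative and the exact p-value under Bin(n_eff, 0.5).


Step 1: Discard zero differences. Original n = 12; n_eff = number of nonzero differences = 12.
Nonzero differences (with sign): +5, -7, -5, +8, -7, -4, +4, -7, -6, -8, -6, -9
Step 2: Count signs: positive = 3, negative = 9.
Step 3: Under H0: P(positive) = 0.5, so the number of positives S ~ Bin(12, 0.5).
Step 4: Two-sided exact p-value = sum of Bin(12,0.5) probabilities at or below the observed probability = 0.145996.
Step 5: alpha = 0.05. fail to reject H0.

n_eff = 12, pos = 3, neg = 9, p = 0.145996, fail to reject H0.


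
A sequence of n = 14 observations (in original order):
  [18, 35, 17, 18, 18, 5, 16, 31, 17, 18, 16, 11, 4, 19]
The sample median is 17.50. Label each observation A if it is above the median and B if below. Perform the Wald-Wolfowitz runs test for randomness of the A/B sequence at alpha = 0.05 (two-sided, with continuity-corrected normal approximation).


Step 1: Compute median = 17.50; label A = above, B = below.
Labels in order: AABAABBABABBBA  (n_A = 7, n_B = 7)
Step 2: Count runs R = 9.
Step 3: Under H0 (random ordering), E[R] = 2*n_A*n_B/(n_A+n_B) + 1 = 2*7*7/14 + 1 = 8.0000.
        Var[R] = 2*n_A*n_B*(2*n_A*n_B - n_A - n_B) / ((n_A+n_B)^2 * (n_A+n_B-1)) = 8232/2548 = 3.2308.
        SD[R] = 1.7974.
Step 4: Continuity-corrected z = (R - 0.5 - E[R]) / SD[R] = (9 - 0.5 - 8.0000) / 1.7974 = 0.2782.
Step 5: Two-sided p-value via normal approximation = 2*(1 - Phi(|z|)) = 0.780879.
Step 6: alpha = 0.05. fail to reject H0.

R = 9, z = 0.2782, p = 0.780879, fail to reject H0.
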